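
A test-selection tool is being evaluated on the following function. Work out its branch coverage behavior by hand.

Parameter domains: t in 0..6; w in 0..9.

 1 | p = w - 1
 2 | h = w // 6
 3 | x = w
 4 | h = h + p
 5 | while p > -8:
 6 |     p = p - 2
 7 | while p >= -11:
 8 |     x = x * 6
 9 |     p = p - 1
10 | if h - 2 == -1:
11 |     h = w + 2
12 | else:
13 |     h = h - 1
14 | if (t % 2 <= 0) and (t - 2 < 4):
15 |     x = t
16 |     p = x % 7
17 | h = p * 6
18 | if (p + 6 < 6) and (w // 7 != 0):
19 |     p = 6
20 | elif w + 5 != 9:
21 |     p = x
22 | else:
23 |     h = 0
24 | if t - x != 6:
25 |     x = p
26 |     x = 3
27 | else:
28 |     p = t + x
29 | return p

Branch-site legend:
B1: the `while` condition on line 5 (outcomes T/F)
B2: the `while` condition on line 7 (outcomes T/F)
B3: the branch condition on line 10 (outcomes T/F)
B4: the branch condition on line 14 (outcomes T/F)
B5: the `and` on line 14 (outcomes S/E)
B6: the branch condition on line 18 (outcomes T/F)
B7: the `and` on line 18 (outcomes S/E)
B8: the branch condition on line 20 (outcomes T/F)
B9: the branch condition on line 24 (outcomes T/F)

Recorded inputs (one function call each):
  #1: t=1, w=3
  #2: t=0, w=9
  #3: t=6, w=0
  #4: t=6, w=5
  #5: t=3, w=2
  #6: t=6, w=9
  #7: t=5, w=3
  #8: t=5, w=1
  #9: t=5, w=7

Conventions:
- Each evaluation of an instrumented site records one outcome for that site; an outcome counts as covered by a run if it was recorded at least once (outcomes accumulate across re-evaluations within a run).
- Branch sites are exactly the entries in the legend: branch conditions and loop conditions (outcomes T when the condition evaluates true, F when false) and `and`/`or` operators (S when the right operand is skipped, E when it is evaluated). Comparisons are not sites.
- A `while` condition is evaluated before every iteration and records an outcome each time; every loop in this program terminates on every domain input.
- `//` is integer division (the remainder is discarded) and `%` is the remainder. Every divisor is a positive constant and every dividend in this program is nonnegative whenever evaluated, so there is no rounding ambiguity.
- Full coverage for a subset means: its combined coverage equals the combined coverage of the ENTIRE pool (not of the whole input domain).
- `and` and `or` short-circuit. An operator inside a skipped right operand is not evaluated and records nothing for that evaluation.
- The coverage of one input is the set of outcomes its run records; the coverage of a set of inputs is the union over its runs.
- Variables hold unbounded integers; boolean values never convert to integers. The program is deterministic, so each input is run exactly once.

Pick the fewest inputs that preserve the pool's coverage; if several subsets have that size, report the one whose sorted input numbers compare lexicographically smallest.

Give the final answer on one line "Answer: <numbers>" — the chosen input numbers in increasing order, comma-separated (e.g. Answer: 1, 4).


input #1 (t=1, w=3): covers B1=T, B1=F, B2=T, B2=F, B3=F, B4=F, B5=S, B6=F, B7=E, B8=T, B9=T
input #2 (t=0, w=9): covers B1=T, B1=F, B2=T, B2=F, B3=F, B4=T, B5=E, B6=F, B7=S, B8=T, B9=T
input #3 (t=6, w=0): covers B1=T, B1=F, B2=T, B2=F, B3=F, B4=F, B5=E, B6=F, B7=E, B8=T, B9=F
input #4 (t=6, w=5): covers B1=T, B1=F, B2=T, B2=F, B3=F, B4=F, B5=E, B6=F, B7=E, B8=T, B9=T
input #5 (t=3, w=2): covers B1=T, B1=F, B2=T, B2=F, B3=T, B4=F, B5=S, B6=F, B7=E, B8=T, B9=T
input #6 (t=6, w=9): covers B1=T, B1=F, B2=T, B2=F, B3=F, B4=F, B5=E, B6=T, B7=E, B9=T
input #7 (t=5, w=3): covers B1=T, B1=F, B2=T, B2=F, B3=F, B4=F, B5=S, B6=F, B7=E, B8=T, B9=T
input #8 (t=5, w=1): covers B1=T, B1=F, B2=T, B2=F, B3=F, B4=F, B5=S, B6=F, B7=E, B8=T, B9=T
input #9 (t=5, w=7): covers B1=T, B1=F, B2=T, B2=F, B3=F, B4=F, B5=S, B6=T, B7=E, B9=T
together the pool reaches 17 outcomes: B1=T, B1=F, B2=T, B2=F, B3=T, B3=F, B4=T, B4=F, B5=S, B5=E, B6=T, B6=F, B7=S, B7=E, B8=T, B9=T, B9=F
size 1 is not enough: best union over all size-1 subsets is 11/17
size 2 is not enough: best union over all size-2 subsets is 15/17
size 3 is not enough: best union over all size-3 subsets is 16/17
size 4: inputs {2, 3, 5, 6} cover all 17 outcomes, and no lexicographically smaller subset of this size does
Answer: 2, 3, 5, 6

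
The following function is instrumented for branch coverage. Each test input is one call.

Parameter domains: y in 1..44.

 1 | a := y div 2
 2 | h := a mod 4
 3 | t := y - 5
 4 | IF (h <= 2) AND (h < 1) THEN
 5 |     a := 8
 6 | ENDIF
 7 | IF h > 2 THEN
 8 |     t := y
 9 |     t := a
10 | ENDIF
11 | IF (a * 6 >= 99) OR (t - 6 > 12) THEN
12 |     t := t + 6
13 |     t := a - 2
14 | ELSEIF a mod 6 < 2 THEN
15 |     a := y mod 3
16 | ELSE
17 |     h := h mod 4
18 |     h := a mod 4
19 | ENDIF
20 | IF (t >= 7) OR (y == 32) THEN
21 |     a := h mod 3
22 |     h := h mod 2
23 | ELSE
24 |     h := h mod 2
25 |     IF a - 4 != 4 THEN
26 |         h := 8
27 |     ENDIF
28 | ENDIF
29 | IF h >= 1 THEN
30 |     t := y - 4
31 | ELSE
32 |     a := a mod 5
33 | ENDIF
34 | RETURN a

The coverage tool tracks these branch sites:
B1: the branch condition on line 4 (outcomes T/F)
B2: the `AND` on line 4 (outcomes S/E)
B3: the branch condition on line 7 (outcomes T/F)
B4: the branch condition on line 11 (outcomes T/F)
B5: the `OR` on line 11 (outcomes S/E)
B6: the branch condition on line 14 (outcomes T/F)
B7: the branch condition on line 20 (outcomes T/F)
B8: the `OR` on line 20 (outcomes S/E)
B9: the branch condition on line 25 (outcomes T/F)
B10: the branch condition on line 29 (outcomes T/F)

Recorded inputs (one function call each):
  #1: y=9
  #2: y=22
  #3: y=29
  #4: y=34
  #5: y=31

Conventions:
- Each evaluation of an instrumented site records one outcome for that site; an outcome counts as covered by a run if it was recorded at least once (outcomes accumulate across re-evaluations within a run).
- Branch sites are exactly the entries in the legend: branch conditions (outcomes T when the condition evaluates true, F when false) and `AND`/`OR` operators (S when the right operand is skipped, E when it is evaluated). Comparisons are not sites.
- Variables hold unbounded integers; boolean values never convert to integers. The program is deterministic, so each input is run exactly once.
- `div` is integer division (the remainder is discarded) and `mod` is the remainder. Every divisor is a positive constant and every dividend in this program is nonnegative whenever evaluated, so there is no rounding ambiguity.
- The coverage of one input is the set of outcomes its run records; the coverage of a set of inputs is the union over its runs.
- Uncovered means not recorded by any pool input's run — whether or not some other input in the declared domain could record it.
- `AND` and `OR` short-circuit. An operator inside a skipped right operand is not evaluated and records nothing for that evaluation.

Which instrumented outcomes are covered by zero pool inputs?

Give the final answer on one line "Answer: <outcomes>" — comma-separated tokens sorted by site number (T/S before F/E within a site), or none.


input #1, y=9: outcomes B1=T, B2=E, B3=F, B4=F, B5=E, B6=F, B7=F, B8=E, B9=F, B10=F
input #2, y=22: outcomes B1=F, B2=S, B3=T, B4=F, B5=E, B6=F, B7=T, B8=S, B10=T
input #3, y=29: outcomes B1=F, B2=E, B3=F, B4=T, B5=E, B7=T, B8=S, B10=F
input #4, y=34: outcomes B1=F, B2=E, B3=F, B4=T, B5=S, B7=T, B8=S, B10=T
input #5, y=31: outcomes B1=F, B2=S, B3=T, B4=F, B5=E, B6=F, B7=T, B8=S, B10=T
union over the pool: B1=T, B1=F, B2=S, B2=E, B3=T, B3=F, B4=T, B4=F, B5=S, B5=E, B6=F, B7=T, B7=F, B8=S, B8=E, B9=F, B10=T, B10=F
uncovered (2 of 20): B6=T, B9=T
Answer: B6=T, B9=T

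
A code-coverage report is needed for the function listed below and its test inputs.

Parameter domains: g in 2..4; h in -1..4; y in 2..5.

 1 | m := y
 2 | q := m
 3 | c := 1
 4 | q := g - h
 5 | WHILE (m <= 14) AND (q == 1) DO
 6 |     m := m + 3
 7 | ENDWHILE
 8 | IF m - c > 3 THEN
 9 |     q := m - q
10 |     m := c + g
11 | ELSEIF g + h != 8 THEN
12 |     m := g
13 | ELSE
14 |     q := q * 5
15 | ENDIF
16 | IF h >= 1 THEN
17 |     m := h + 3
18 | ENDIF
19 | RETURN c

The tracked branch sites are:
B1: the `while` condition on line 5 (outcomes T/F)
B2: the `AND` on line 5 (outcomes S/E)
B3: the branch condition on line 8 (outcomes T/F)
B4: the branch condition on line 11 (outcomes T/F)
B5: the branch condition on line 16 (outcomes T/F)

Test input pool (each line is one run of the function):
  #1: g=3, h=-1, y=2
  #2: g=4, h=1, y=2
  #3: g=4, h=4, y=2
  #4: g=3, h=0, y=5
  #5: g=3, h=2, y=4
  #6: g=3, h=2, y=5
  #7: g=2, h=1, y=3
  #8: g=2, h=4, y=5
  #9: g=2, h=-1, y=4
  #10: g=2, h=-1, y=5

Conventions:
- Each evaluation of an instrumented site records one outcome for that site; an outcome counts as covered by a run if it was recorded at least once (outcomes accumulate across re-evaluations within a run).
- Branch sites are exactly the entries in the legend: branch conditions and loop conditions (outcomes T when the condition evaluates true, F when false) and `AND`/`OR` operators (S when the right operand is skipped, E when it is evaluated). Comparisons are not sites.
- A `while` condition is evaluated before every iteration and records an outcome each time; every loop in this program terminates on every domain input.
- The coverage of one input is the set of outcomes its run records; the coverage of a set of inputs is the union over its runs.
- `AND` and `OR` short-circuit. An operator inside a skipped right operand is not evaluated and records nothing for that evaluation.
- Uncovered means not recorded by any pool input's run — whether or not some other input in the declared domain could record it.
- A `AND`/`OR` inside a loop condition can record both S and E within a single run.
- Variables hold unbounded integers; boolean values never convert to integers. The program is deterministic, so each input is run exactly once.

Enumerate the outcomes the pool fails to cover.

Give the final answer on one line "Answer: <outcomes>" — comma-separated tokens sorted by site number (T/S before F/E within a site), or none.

input #1 (g=3, h=-1, y=2): events B2->E, B1->F, B3->F, B4->T, B5->F; covers B1=F, B2=E, B3=F, B4=T, B5=F
input #2 (g=4, h=1, y=2): events B2->E, B1->F, B3->F, B4->T, B5->T; covers B1=F, B2=E, B3=F, B4=T, B5=T
input #3 (g=4, h=4, y=2): events B2->E, B1->F, B3->F, B4->F, B5->T; covers B1=F, B2=E, B3=F, B4=F, B5=T
input #4 (g=3, h=0, y=5): events B2->E, B1->F, B3->T, B5->F; covers B1=F, B2=E, B3=T, B5=F
input #5 (g=3, h=2, y=4): events B2->E, B1->T, B2->E, B1->T, B2->E, B1->T, B2->E, B1->T, B2->S, B1->F, B3->T, B5->T; covers B1=T, B1=F, B2=S, B2=E, B3=T, B5=T
input #6 (g=3, h=2, y=5): events B2->E, B1->T, B2->E, B1->T, B2->E, B1->T, B2->E, B1->T, B2->S, B1->F, B3->T, B5->T; covers B1=T, B1=F, B2=S, B2=E, B3=T, B5=T
input #7 (g=2, h=1, y=3): events B2->E, B1->T, B2->E, B1->T, B2->E, B1->T, B2->E, B1->T, B2->S, B1->F, B3->T, B5->T; covers B1=T, B1=F, B2=S, B2=E, B3=T, B5=T
input #8 (g=2, h=4, y=5): events B2->E, B1->F, B3->T, B5->T; covers B1=F, B2=E, B3=T, B5=T
input #9 (g=2, h=-1, y=4): events B2->E, B1->F, B3->F, B4->T, B5->F; covers B1=F, B2=E, B3=F, B4=T, B5=F
input #10 (g=2, h=-1, y=5): events B2->E, B1->F, B3->T, B5->F; covers B1=F, B2=E, B3=T, B5=F
union over the pool: B1=T, B1=F, B2=S, B2=E, B3=T, B3=F, B4=T, B4=F, B5=T, B5=F
uncovered (0 of 10): none

Answer: none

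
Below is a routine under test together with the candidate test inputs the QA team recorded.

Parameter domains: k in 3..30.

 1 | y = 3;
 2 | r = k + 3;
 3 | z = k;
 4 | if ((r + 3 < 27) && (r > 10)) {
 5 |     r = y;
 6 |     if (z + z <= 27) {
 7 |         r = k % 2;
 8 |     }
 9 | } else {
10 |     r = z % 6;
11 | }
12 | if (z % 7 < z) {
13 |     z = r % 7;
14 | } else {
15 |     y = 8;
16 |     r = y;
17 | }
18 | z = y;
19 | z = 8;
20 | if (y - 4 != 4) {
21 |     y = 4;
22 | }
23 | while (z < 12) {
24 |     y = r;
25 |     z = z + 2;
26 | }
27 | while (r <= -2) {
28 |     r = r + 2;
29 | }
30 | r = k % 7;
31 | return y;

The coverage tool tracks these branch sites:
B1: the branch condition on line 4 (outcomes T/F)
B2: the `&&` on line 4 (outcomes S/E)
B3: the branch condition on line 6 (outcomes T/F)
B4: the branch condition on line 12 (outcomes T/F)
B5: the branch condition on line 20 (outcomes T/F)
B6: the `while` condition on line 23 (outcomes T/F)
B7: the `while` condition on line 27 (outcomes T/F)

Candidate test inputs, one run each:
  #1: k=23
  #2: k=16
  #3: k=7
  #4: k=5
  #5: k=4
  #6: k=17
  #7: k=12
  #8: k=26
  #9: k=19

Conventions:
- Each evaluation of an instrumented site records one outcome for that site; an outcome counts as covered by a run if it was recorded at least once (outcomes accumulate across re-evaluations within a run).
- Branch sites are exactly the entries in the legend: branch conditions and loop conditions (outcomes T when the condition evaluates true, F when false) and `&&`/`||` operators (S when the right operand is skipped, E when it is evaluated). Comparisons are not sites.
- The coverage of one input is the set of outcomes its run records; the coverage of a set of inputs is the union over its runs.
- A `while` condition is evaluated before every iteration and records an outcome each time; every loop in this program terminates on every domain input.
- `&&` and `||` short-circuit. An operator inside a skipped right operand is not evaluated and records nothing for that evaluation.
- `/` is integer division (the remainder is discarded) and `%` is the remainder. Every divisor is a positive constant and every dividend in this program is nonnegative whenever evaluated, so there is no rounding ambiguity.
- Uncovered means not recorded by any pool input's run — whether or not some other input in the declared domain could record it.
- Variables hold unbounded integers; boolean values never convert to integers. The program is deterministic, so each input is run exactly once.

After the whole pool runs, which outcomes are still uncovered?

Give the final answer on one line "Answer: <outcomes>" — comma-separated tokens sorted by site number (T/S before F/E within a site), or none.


input #1 (k=23): events B2->S, B1->F, B4->T, B5->T, B6->T, B6->T, B6->F, B7->F; covers B1=F, B2=S, B4=T, B5=T, B6=T, B6=F, B7=F
input #2 (k=16): events B2->E, B1->T, B3->F, B4->T, B5->T, B6->T, B6->T, B6->F, B7->F; covers B1=T, B2=E, B3=F, B4=T, B5=T, B6=T, B6=F, B7=F
input #3 (k=7): events B2->E, B1->F, B4->T, B5->T, B6->T, B6->T, B6->F, B7->F; covers B1=F, B2=E, B4=T, B5=T, B6=T, B6=F, B7=F
input #4 (k=5): events B2->E, B1->F, B4->F, B5->F, B6->T, B6->T, B6->F, B7->F; covers B1=F, B2=E, B4=F, B5=F, B6=T, B6=F, B7=F
input #5 (k=4): events B2->E, B1->F, B4->F, B5->F, B6->T, B6->T, B6->F, B7->F; covers B1=F, B2=E, B4=F, B5=F, B6=T, B6=F, B7=F
input #6 (k=17): events B2->E, B1->T, B3->F, B4->T, B5->T, B6->T, B6->T, B6->F, B7->F; covers B1=T, B2=E, B3=F, B4=T, B5=T, B6=T, B6=F, B7=F
input #7 (k=12): events B2->E, B1->T, B3->T, B4->T, B5->T, B6->T, B6->T, B6->F, B7->F; covers B1=T, B2=E, B3=T, B4=T, B5=T, B6=T, B6=F, B7=F
input #8 (k=26): events B2->S, B1->F, B4->T, B5->T, B6->T, B6->T, B6->F, B7->F; covers B1=F, B2=S, B4=T, B5=T, B6=T, B6=F, B7=F
input #9 (k=19): events B2->E, B1->T, B3->F, B4->T, B5->T, B6->T, B6->T, B6->F, B7->F; covers B1=T, B2=E, B3=F, B4=T, B5=T, B6=T, B6=F, B7=F
union over the pool: B1=T, B1=F, B2=S, B2=E, B3=T, B3=F, B4=T, B4=F, B5=T, B5=F, B6=T, B6=F, B7=F
uncovered (1 of 14): B7=T
Answer: B7=T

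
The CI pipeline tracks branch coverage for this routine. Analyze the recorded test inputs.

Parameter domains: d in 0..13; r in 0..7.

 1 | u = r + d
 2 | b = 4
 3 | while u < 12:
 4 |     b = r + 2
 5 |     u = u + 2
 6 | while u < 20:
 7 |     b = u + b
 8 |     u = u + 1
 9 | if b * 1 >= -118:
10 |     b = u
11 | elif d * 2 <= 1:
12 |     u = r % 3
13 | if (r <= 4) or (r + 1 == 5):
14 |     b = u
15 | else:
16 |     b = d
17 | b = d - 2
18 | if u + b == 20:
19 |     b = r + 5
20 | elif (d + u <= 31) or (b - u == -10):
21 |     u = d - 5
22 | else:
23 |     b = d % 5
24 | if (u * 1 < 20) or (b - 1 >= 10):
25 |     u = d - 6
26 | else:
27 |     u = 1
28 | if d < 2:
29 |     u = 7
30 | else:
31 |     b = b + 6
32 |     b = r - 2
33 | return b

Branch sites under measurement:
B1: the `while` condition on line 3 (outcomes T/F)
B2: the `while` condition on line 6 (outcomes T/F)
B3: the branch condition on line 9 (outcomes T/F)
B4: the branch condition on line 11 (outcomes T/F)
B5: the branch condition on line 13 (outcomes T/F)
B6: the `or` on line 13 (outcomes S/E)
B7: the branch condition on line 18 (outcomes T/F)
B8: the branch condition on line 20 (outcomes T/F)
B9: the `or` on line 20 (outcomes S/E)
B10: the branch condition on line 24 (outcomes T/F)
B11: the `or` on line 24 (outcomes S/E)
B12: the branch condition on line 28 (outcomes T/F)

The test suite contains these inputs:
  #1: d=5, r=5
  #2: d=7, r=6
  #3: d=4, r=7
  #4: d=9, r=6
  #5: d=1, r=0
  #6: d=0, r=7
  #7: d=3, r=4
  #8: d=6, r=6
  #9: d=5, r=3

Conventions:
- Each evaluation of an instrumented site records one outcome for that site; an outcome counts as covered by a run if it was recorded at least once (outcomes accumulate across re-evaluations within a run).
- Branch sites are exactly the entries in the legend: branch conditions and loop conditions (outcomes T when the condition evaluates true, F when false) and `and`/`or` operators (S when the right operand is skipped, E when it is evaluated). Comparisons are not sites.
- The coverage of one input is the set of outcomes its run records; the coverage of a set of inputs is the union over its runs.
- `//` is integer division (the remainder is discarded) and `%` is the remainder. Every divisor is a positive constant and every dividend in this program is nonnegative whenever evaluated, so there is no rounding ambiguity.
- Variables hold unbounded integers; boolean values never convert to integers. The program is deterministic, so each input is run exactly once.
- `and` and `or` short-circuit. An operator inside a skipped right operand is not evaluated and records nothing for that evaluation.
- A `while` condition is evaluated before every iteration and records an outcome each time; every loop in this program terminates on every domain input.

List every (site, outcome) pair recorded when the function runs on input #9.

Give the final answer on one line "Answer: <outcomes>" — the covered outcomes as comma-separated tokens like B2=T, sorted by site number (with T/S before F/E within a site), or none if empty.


Event log for input #9 (d=5, r=3):
  B1->T, B1->T, B1->F, B2->T, B2->T, B2->T, B2->T, B2->T, B2->T, B2->T
  B2->T, B2->F, B3->T, B6->S, B5->T, B7->F, B9->S, B8->T, B11->S, B10->T
  B12->F
collecting distinct outcomes: B1=T, B1=F, B2=T, B2=F, B3=T, B5=T, B6=S, B7=F, B8=T, B9=S, B10=T, B11=S, B12=F
Answer: B1=T, B1=F, B2=T, B2=F, B3=T, B5=T, B6=S, B7=F, B8=T, B9=S, B10=T, B11=S, B12=F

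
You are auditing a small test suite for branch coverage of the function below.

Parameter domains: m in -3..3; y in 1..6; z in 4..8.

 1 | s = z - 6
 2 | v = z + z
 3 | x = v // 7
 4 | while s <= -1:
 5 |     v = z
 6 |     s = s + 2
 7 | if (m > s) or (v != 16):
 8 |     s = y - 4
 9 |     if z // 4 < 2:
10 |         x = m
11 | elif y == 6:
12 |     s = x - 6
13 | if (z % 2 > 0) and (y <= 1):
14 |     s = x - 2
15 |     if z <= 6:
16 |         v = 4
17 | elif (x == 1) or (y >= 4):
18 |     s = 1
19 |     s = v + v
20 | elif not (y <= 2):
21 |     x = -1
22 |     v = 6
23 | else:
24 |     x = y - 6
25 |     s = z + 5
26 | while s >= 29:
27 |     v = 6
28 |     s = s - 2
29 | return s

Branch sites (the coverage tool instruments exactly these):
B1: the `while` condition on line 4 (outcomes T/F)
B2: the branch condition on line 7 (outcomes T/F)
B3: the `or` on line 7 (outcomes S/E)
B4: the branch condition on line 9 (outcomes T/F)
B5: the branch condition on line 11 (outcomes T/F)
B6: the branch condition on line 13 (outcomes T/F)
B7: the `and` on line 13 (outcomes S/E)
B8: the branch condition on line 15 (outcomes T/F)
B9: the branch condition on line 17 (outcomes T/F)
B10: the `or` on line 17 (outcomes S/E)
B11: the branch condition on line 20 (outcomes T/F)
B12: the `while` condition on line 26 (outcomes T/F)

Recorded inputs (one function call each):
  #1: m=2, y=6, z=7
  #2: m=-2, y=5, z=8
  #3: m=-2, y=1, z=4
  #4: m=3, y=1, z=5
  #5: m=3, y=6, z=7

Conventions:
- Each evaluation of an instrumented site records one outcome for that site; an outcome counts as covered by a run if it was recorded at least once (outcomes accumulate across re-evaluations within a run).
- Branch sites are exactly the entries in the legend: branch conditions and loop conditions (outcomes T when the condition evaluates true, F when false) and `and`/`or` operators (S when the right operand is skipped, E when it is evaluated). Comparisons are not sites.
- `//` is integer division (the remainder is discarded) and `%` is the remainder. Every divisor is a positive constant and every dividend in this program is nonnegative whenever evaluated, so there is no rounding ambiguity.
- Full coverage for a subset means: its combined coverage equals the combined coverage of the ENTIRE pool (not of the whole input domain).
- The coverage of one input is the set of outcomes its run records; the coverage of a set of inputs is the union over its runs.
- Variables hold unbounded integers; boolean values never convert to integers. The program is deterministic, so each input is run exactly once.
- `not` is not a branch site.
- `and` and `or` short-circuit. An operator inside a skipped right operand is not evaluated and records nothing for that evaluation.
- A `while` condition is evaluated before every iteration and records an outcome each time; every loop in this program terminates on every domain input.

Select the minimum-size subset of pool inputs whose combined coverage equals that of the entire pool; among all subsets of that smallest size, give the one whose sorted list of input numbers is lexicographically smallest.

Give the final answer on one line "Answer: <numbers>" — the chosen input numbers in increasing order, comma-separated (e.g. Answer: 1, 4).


#1 (m=2, y=6, z=7) -> B1->F, B3->S, B2->T, B4->T, B7->E, B6->F, B10->E, B9->T, B12->F; covered: B1=F, B2=T, B3=S, B4=T, B6=F, B7=E, B9=T, B10=E, B12=F
#2 (m=-2, y=5, z=8) -> B1->F, B3->E, B2->F, B5->F, B7->S, B6->F, B10->E, B9->T, B12->T, B12->T, B12->F; covered: B1=F, B2=F, B3=E, B5=F, B6=F, B7=S, B9=T, B10=E, B12=T, B12=F
#3 (m=-2, y=1, z=4) -> B1->T, B1->F, B3->E, B2->T, B4->T, B7->S, B6->F, B10->E, B9->F, B11->F, B12->F; covered: B1=T, B1=F, B2=T, B3=E, B4=T, B6=F, B7=S, B9=F, B10=E, B11=F, B12=F
#4 (m=3, y=1, z=5) -> B1->T, B1->F, B3->S, B2->T, B4->T, B7->E, B6->T, B8->T, B12->F; covered: B1=T, B1=F, B2=T, B3=S, B4=T, B6=T, B7=E, B8=T, B12=F
#5 (m=3, y=6, z=7) -> B1->F, B3->S, B2->T, B4->T, B7->E, B6->F, B10->E, B9->T, B12->F; covered: B1=F, B2=T, B3=S, B4=T, B6=F, B7=E, B9=T, B10=E, B12=F
the full pool covers 19 outcomes: B1=T, B1=F, B2=T, B2=F, B3=S, B3=E, B4=T, B5=F, B6=T, B6=F, B7=S, B7=E, B8=T, B9=T, B9=F, B10=E, B11=F, B12=T, B12=F
checked all size-1 subsets: none covers 19 outcomes (max 11/19)
checked all size-2 subsets: none covers 19 outcomes (max 17/19)
the canonical winner is {2, 3, 4}: size 3, full 19-outcome coverage, earliest index list among size-3 covers
Answer: 2, 3, 4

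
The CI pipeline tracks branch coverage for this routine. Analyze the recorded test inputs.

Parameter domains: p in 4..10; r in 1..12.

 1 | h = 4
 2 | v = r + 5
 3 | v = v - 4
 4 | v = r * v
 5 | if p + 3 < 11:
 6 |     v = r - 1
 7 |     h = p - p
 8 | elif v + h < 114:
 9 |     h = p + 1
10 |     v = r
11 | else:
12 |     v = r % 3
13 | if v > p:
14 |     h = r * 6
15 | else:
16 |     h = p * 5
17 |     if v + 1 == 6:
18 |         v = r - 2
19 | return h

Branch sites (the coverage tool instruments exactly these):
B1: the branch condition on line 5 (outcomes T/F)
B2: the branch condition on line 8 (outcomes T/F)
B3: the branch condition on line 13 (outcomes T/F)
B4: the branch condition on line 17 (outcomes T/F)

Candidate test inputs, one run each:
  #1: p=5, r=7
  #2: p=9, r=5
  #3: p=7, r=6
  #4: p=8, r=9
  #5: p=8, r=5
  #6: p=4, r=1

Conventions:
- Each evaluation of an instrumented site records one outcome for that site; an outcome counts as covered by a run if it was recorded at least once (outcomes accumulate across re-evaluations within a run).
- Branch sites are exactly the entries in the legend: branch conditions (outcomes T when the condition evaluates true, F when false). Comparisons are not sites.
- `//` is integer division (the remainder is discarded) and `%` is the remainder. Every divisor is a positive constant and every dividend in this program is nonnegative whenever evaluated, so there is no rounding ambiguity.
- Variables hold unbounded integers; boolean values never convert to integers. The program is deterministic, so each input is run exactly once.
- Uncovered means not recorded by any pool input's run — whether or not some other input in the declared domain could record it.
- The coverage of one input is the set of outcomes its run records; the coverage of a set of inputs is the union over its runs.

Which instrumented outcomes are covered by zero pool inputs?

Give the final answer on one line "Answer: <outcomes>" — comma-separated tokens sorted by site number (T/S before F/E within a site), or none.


input #1, p=5, r=7: outcomes B1=T, B3=T
input #2, p=9, r=5: outcomes B1=F, B2=T, B3=F, B4=T
input #3, p=7, r=6: outcomes B1=T, B3=F, B4=T
input #4, p=8, r=9: outcomes B1=F, B2=T, B3=T
input #5, p=8, r=5: outcomes B1=F, B2=T, B3=F, B4=T
input #6, p=4, r=1: outcomes B1=T, B3=F, B4=F
union over the pool: B1=T, B1=F, B2=T, B3=T, B3=F, B4=T, B4=F
uncovered (1 of 8): B2=F
Answer: B2=F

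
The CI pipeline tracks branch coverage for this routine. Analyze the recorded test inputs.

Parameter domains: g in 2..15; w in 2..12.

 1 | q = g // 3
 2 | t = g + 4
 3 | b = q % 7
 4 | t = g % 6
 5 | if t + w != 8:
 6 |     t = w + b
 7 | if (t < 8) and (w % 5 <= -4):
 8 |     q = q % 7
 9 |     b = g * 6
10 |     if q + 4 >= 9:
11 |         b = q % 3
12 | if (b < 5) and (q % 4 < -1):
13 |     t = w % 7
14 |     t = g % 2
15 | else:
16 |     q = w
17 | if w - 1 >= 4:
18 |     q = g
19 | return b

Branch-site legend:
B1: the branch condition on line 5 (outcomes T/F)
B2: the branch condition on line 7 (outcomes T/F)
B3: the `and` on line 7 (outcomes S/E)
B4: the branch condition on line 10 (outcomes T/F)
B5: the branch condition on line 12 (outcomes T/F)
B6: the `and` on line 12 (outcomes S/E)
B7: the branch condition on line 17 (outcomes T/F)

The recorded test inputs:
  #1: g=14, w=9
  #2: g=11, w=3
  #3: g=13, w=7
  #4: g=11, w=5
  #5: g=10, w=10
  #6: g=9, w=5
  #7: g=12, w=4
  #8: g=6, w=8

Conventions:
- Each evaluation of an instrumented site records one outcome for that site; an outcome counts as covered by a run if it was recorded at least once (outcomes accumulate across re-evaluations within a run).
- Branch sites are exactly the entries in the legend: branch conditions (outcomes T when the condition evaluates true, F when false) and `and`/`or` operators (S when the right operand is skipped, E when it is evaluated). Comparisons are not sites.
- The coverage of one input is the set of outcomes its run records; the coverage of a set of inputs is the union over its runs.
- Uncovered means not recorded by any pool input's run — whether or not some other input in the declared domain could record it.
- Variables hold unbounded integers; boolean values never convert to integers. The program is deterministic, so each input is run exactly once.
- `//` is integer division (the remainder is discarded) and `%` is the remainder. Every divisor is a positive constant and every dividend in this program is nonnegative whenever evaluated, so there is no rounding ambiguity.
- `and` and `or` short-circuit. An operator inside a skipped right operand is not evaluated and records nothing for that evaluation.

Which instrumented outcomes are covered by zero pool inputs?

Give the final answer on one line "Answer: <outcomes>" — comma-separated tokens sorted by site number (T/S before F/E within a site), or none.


input #1 (g=14, w=9): events B1->T, B3->S, B2->F, B6->E, B5->F, B7->T; covers B1=T, B2=F, B3=S, B5=F, B6=E, B7=T
input #2 (g=11, w=3): events B1->F, B3->E, B2->F, B6->E, B5->F, B7->F; covers B1=F, B2=F, B3=E, B5=F, B6=E, B7=F
input #3 (g=13, w=7): events B1->F, B3->E, B2->F, B6->E, B5->F, B7->T; covers B1=F, B2=F, B3=E, B5=F, B6=E, B7=T
input #4 (g=11, w=5): events B1->T, B3->S, B2->F, B6->E, B5->F, B7->T; covers B1=T, B2=F, B3=S, B5=F, B6=E, B7=T
input #5 (g=10, w=10): events B1->T, B3->S, B2->F, B6->E, B5->F, B7->T; covers B1=T, B2=F, B3=S, B5=F, B6=E, B7=T
input #6 (g=9, w=5): events B1->F, B3->E, B2->F, B6->E, B5->F, B7->T; covers B1=F, B2=F, B3=E, B5=F, B6=E, B7=T
input #7 (g=12, w=4): events B1->T, B3->S, B2->F, B6->E, B5->F, B7->F; covers B1=T, B2=F, B3=S, B5=F, B6=E, B7=F
input #8 (g=6, w=8): events B1->F, B3->E, B2->F, B6->E, B5->F, B7->T; covers B1=F, B2=F, B3=E, B5=F, B6=E, B7=T
union over the pool: B1=T, B1=F, B2=F, B3=S, B3=E, B5=F, B6=E, B7=T, B7=F
uncovered (5 of 14): B2=T, B4=T, B4=F, B5=T, B6=S
Answer: B2=T, B4=T, B4=F, B5=T, B6=S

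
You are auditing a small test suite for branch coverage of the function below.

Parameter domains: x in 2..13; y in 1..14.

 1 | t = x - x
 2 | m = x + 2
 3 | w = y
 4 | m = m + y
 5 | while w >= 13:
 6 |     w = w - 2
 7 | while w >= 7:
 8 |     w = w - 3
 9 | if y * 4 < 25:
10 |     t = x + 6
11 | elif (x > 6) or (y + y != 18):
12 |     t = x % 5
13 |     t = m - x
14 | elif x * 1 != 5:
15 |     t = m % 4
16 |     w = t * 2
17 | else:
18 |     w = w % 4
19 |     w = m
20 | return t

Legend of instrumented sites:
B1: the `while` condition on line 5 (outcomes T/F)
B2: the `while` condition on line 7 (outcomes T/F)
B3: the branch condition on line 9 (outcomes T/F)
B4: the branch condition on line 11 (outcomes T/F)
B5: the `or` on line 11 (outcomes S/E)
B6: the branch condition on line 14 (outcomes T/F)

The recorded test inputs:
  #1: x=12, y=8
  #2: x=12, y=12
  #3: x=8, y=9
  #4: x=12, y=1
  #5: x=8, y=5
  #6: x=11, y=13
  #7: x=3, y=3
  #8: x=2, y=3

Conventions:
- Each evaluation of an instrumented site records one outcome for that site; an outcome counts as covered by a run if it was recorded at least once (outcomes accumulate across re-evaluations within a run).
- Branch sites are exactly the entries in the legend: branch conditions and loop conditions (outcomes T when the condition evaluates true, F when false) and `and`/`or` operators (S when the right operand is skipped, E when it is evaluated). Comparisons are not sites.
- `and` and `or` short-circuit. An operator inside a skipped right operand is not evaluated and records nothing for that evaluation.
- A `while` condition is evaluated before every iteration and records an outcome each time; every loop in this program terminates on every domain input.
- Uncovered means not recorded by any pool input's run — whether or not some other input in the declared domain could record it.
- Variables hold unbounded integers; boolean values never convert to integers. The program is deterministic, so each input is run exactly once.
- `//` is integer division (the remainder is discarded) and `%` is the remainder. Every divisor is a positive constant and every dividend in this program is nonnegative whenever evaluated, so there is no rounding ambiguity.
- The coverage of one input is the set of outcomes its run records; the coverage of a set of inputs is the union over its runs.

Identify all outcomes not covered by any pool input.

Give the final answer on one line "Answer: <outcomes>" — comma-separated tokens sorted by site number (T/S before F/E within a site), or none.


test 1 (x=12, y=8) hits B1=F, B2=T, B2=F, B3=F, B4=T, B5=S
test 2 (x=12, y=12) hits B1=F, B2=T, B2=F, B3=F, B4=T, B5=S
test 3 (x=8, y=9) hits B1=F, B2=T, B2=F, B3=F, B4=T, B5=S
test 4 (x=12, y=1) hits B1=F, B2=F, B3=T
test 5 (x=8, y=5) hits B1=F, B2=F, B3=T
test 6 (x=11, y=13) hits B1=T, B1=F, B2=T, B2=F, B3=F, B4=T, B5=S
test 7 (x=3, y=3) hits B1=F, B2=F, B3=T
test 8 (x=2, y=3) hits B1=F, B2=F, B3=T
union over the pool: B1=T, B1=F, B2=T, B2=F, B3=T, B3=F, B4=T, B5=S
uncovered (4 of 12): B4=F, B5=E, B6=T, B6=F
Answer: B4=F, B5=E, B6=T, B6=F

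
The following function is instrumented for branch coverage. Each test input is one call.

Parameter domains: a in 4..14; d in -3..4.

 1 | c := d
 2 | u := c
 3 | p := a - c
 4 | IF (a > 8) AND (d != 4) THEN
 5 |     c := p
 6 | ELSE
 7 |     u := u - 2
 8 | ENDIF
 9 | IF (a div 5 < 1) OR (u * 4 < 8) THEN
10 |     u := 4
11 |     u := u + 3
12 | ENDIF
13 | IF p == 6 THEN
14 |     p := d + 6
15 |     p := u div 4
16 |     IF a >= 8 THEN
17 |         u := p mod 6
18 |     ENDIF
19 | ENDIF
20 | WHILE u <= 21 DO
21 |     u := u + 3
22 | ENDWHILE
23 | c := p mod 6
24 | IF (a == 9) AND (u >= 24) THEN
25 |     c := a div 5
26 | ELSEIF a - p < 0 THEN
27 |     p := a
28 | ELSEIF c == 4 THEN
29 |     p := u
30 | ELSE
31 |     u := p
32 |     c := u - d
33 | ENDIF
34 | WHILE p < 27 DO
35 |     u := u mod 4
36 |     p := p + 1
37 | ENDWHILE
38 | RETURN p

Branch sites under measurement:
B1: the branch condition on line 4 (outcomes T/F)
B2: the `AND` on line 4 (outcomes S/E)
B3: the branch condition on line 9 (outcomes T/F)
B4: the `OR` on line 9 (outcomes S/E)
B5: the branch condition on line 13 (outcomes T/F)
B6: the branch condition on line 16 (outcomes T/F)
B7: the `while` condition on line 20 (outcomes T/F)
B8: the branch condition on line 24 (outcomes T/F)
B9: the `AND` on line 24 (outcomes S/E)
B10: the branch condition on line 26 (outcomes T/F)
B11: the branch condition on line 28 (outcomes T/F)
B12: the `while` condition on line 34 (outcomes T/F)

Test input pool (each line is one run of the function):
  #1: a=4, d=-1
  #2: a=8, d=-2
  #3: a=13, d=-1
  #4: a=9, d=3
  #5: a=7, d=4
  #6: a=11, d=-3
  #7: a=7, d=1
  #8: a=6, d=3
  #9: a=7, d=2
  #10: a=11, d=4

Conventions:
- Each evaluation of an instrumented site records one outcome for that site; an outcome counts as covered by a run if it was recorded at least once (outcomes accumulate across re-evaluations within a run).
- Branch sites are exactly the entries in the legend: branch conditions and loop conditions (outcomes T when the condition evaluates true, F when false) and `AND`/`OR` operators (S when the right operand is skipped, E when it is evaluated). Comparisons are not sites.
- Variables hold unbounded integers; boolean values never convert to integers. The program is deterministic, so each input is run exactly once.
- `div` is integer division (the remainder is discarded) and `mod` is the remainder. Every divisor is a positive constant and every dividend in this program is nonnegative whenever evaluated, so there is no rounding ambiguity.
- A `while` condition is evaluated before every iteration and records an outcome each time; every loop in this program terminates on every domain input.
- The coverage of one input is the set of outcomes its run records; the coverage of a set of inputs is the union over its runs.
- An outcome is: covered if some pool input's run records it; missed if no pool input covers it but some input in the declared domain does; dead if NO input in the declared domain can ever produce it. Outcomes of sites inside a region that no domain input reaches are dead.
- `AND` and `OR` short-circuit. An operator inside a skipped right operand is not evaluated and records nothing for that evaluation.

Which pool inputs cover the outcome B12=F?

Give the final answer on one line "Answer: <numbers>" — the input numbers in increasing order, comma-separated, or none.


input #1 (a=4, d=-1): hits B12=F
input #2 (a=8, d=-2): hits B12=F
input #3 (a=13, d=-1): hits B12=F
input #4 (a=9, d=3): hits B12=F
input #5 (a=7, d=4): hits B12=F
input #6 (a=11, d=-3): hits B12=F
input #7 (a=7, d=1): hits B12=F
input #8 (a=6, d=3): hits B12=F
input #9 (a=7, d=2): hits B12=F
input #10 (a=11, d=4): hits B12=F
Answer: 1, 2, 3, 4, 5, 6, 7, 8, 9, 10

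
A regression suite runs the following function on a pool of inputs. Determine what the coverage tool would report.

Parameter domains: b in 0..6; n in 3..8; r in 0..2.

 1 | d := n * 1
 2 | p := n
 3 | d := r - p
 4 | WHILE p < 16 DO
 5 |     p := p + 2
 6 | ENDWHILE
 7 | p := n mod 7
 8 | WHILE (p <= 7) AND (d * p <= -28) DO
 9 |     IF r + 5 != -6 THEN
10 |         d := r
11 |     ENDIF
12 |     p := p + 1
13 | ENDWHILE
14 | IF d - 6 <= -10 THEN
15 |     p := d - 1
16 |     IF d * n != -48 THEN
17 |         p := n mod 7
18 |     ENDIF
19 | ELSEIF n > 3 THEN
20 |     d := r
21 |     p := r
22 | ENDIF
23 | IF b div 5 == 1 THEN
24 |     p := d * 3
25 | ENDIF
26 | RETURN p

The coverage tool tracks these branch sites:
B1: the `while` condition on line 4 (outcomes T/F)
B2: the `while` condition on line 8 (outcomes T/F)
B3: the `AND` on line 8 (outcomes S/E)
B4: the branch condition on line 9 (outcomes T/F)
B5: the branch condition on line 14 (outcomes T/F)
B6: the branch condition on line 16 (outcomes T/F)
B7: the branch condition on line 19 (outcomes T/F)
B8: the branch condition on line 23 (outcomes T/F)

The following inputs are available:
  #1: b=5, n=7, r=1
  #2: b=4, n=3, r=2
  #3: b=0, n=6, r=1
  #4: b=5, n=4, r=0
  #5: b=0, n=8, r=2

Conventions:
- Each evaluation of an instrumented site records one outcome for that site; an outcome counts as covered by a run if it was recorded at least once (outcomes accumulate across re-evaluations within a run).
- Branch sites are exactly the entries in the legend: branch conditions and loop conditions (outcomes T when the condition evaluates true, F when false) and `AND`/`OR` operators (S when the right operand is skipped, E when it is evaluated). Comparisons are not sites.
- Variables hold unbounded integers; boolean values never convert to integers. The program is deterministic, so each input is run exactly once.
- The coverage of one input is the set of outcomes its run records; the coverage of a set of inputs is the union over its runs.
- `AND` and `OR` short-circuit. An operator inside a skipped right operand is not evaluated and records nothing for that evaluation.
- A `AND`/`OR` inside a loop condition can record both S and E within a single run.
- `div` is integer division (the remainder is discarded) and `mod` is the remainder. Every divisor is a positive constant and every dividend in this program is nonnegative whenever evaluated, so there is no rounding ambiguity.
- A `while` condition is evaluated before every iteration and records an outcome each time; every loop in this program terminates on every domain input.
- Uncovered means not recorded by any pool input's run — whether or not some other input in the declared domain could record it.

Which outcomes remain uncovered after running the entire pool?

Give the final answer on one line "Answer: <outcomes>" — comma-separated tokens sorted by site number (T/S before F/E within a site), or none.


input #1 (b=5, n=7, r=1): covers B1=T, B1=F, B2=F, B3=E, B5=T, B6=T, B8=T
input #2 (b=4, n=3, r=2): covers B1=T, B1=F, B2=F, B3=E, B5=F, B7=F, B8=F
input #3 (b=0, n=6, r=1): covers B1=T, B1=F, B2=T, B2=F, B3=E, B4=T, B5=F, B7=T, B8=F
input #4 (b=5, n=4, r=0): covers B1=T, B1=F, B2=F, B3=E, B5=T, B6=T, B8=T
input #5 (b=0, n=8, r=2): covers B1=T, B1=F, B2=F, B3=E, B5=T, B6=F, B8=F
union over the pool: B1=T, B1=F, B2=T, B2=F, B3=E, B4=T, B5=T, B5=F, B6=T, B6=F, B7=T, B7=F, B8=T, B8=F
uncovered (2 of 16): B3=S, B4=F
Answer: B3=S, B4=F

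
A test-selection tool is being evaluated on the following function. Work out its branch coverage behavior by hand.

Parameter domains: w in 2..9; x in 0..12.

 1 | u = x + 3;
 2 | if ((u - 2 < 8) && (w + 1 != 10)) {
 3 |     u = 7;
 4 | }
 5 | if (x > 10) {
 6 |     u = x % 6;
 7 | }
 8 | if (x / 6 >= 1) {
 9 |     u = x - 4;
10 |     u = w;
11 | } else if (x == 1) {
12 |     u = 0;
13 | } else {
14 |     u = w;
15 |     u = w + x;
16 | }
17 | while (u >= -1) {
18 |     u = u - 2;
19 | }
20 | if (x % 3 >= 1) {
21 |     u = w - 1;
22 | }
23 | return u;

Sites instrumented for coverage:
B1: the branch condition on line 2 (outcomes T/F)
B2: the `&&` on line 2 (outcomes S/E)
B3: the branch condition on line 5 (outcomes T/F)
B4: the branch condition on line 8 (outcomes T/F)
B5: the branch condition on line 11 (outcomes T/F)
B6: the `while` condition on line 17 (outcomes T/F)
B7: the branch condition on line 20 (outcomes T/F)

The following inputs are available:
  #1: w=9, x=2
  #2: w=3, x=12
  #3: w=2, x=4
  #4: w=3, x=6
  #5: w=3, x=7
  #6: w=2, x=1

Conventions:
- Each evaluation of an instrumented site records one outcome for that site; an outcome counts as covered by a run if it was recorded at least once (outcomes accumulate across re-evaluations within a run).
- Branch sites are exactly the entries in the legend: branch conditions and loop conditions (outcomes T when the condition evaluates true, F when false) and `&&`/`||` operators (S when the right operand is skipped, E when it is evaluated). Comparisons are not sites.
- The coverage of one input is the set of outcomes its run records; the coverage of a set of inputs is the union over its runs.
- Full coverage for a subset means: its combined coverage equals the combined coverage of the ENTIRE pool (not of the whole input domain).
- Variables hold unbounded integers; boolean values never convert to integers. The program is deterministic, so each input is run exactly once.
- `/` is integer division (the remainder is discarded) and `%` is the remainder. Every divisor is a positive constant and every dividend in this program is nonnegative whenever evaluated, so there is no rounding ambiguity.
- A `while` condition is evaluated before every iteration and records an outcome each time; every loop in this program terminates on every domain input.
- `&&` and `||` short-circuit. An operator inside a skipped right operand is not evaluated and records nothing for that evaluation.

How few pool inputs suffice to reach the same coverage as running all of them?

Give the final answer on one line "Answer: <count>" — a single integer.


test 1 (w=9, x=2) hits B1=F, B2=E, B3=F, B4=F, B5=F, B6=T, B6=F, B7=T
test 2 (w=3, x=12) hits B1=F, B2=S, B3=T, B4=T, B6=T, B6=F, B7=F
test 3 (w=2, x=4) hits B1=T, B2=E, B3=F, B4=F, B5=F, B6=T, B6=F, B7=T
test 4 (w=3, x=6) hits B1=T, B2=E, B3=F, B4=T, B6=T, B6=F, B7=F
test 5 (w=3, x=7) hits B1=F, B2=S, B3=F, B4=T, B6=T, B6=F, B7=T
test 6 (w=2, x=1) hits B1=T, B2=E, B3=F, B4=F, B5=T, B6=T, B6=F, B7=T
together the pool reaches 14 outcomes: B1=T, B1=F, B2=S, B2=E, B3=T, B3=F, B4=T, B4=F, B5=T, B5=F, B6=T, B6=F, B7=T, B7=F
every size-1 subset falls short of the 14 outcomes (best: 8/14)
every size-2 subset falls short of the 14 outcomes (best: 13/14)
at size 3, {1, 2, 6} reaches all 14 outcomes; every lexicographically earlier size-3 subset fails
Answer: 3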